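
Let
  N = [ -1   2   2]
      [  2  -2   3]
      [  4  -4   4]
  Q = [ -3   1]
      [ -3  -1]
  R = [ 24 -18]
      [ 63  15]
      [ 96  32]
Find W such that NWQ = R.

W = N⁻¹RQ⁻¹ (apply N⁻¹ on the left and Q⁻¹ on the right).
det N = 4, so N⁻¹ = [[1, -4, 5/2], [1, -3, 7/4], [0, 1, -1/2]].
Q has determinant 6; Q⁻¹ = [[-1/6, -1/6], [1/2, -1/2]].
N⁻¹R = [[12, 2], [3, -7], [15, -1]].
W = (N⁻¹R)Q⁻¹ = [[-1, -3], [-4, 3], [-3, -2]].

W = [[-1, -3], [-4, 3], [-3, -2]]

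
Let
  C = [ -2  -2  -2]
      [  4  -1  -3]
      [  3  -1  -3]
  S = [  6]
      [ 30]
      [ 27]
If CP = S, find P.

P = [[3], [0], [-6]]

C is on the left of P, so left-multiply by C⁻¹: P = C⁻¹S.
det C = -4; the adjugate gives C⁻¹ = [[0, 1, -1], [-3/4, -3, 7/2], [1/4, 2, -5/2]].
P = C⁻¹S = [[0, 1, -1], [-3/4, -3, 7/2], [1/4, 2, -5/2]] · [[6], [30], [27]] = [[3], [0], [-6]].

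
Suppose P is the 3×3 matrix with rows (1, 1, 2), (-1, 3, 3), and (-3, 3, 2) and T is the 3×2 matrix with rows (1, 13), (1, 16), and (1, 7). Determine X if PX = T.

P is on the left of X, so left-multiply by P⁻¹: X = P⁻¹T.
det P = 2, so P⁻¹ = [[-3/2, 2, -3/2], [-7/2, 4, -5/2], [3, -3, 2]].
X = P⁻¹T = [[-3/2, 2, -3/2], [-7/2, 4, -5/2], [3, -3, 2]] · [[1, 13], [1, 16], [1, 7]] = [[-1, 2], [-2, 1], [2, 5]].

X = [[-1, 2], [-2, 1], [2, 5]]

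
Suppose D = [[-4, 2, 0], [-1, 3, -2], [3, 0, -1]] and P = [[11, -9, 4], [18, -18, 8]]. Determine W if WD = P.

W = [[3, -5, 6], [0, -6, 4]]

D is on the right of W, so right-multiply by D⁻¹: W = PD⁻¹.
det D = -2, so D⁻¹ = [[3/2, -1, 2], [7/2, -2, 4], [9/2, -3, 5]].
W = PD⁻¹ = [[11, -9, 4], [18, -18, 8]] · [[3/2, -1, 2], [7/2, -2, 4], [9/2, -3, 5]] = [[3, -5, 6], [0, -6, 4]].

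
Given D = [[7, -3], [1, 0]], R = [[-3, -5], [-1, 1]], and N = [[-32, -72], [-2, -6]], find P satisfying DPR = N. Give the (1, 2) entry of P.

-1

Left-multiply by D⁻¹ and right-multiply by R⁻¹: P = D⁻¹NR⁻¹.
det D = 3; the adjugate gives D⁻¹ = [[0, 1], [-1/3, 7/3]].
det R = -8, so R⁻¹ = [[-1/8, -5/8], [-1/8, 3/8]].
D⁻¹N = [[-2, -6], [6, 10]].
P = (D⁻¹N)R⁻¹ = [[1, -1], [-2, 0]].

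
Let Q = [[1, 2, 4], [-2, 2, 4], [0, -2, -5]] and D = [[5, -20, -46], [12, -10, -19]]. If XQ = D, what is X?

Since Q sits to the right of X, X = DQ⁻¹.
det Q = -6, so Q⁻¹ = [[1/3, -1/3, 0], [5/3, 5/6, 2], [-2/3, -1/3, -1]].
X = DQ⁻¹ = [[5, -20, -46], [12, -10, -19]] · [[1/3, -1/3, 0], [5/3, 5/6, 2], [-2/3, -1/3, -1]] = [[-1, -3, 6], [0, -6, -1]].

X = [[-1, -3, 6], [0, -6, -1]]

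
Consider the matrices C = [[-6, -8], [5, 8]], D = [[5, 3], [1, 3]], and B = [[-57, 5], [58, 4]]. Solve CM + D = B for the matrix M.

M = [[5, -3], [4, 2]]

CM = B − D = [[-62, 2], [57, 1]].
Since C multiplies M on the left, M = C⁻¹(B − D).
det C = -8; the adjugate gives C⁻¹ = [[-1, -1], [5/8, 3/4]].
M = C⁻¹(B − D) = [[5, -3], [4, 2]].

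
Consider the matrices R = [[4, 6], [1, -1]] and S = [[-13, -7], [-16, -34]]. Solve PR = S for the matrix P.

R is on the right of P, so right-multiply by R⁻¹: P = SR⁻¹.
R has determinant -10; R⁻¹ = [[1/10, 3/5], [1/10, -2/5]].
P = SR⁻¹ = [[-13, -7], [-16, -34]] · [[1/10, 3/5], [1/10, -2/5]] = [[-2, -5], [-5, 4]].

P = [[-2, -5], [-5, 4]]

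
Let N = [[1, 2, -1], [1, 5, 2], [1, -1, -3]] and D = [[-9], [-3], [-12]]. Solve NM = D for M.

Since N multiplies M on the left, M = N⁻¹D.
N has determinant 3; N⁻¹ = [[-13/3, 7/3, 3], [5/3, -2/3, -1], [-2, 1, 1]].
M = N⁻¹D = [[-13/3, 7/3, 3], [5/3, -2/3, -1], [-2, 1, 1]] · [[-9], [-3], [-12]] = [[-4], [-1], [3]].

M = [[-4], [-1], [3]]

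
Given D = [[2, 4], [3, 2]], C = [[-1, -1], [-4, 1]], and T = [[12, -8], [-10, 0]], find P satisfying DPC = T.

P = [[0, 2], [1, -2]]

P = D⁻¹TC⁻¹ (apply D⁻¹ on the left and C⁻¹ on the right).
det D = -8, so D⁻¹ = [[-1/4, 1/2], [3/8, -1/4]].
C has determinant -5; C⁻¹ = [[-1/5, -1/5], [-4/5, 1/5]].
D⁻¹T = [[-8, 2], [7, -3]].
P = (D⁻¹T)C⁻¹ = [[0, 2], [1, -2]].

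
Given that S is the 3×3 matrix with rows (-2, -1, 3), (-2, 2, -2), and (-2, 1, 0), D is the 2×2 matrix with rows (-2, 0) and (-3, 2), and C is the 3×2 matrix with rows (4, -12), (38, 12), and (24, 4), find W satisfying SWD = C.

Isolating W: multiply by S⁻¹ from the left and D⁻¹ from the right, so W = S⁻¹CD⁻¹.
det S = -2; the adjugate gives S⁻¹ = [[-1, -3/2, 2], [-2, -3, 5], [-1, -2, 3]].
det D = -4; the adjugate gives D⁻¹ = [[-1/2, 0], [-3/4, 1/2]].
S⁻¹C = [[-13, 2], [-2, 8], [-8, 0]].
W = (S⁻¹C)D⁻¹ = [[5, 1], [-5, 4], [4, 0]].

W = [[5, 1], [-5, 4], [4, 0]]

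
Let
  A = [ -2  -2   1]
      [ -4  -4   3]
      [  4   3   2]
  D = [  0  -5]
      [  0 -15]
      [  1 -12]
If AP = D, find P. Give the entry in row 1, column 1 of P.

1

Left-multiplying both sides by A⁻¹ gives P = A⁻¹D.
A has determinant -2; A⁻¹ = [[17/2, -7/2, 1], [-10, 4, -1], [-2, 1, 0]].
P = A⁻¹D = [[17/2, -7/2, 1], [-10, 4, -1], [-2, 1, 0]] · [[0, -5], [0, -15], [1, -12]] = [[1, -2], [-1, 2], [0, -5]].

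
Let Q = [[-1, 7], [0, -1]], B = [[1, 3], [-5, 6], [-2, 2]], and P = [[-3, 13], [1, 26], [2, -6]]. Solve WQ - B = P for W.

W = [[2, -2], [4, -4], [0, 4]]

WQ = P + B = [[-2, 16], [-4, 32], [0, -4]].
Q is on the right of W, so right-multiply by Q⁻¹: W = (P + B)Q⁻¹.
det Q = 1; the adjugate gives Q⁻¹ = [[-1, -7], [0, -1]].
W = (P + B)Q⁻¹ = [[2, -2], [4, -4], [0, 4]].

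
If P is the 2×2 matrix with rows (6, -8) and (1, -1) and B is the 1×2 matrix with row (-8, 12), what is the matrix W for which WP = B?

P is on the right of W, so right-multiply by P⁻¹: W = BP⁻¹.
det P = 2, so P⁻¹ = [[-1/2, 4], [-1/2, 3]].
W = BP⁻¹ = [[-8, 12]] · [[-1/2, 4], [-1/2, 3]] = [[-2, 4]].

W = [[-2, 4]]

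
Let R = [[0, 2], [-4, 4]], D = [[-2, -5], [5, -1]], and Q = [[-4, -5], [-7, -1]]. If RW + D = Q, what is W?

RW = Q − D = [[-2, 0], [-12, 0]].
Left-multiplying both sides by R⁻¹ gives W = R⁻¹(Q − D).
det R = 8, so R⁻¹ = [[1/2, -1/4], [1/2, 0]].
W = R⁻¹(Q − D) = [[2, 0], [-1, 0]].

W = [[2, 0], [-1, 0]]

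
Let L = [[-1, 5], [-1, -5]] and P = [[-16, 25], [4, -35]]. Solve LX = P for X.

Left-multiplying both sides by L⁻¹ gives X = L⁻¹P.
L has determinant 10; L⁻¹ = [[-1/2, -1/2], [1/10, -1/10]].
X = L⁻¹P = [[-1/2, -1/2], [1/10, -1/10]] · [[-16, 25], [4, -35]] = [[6, 5], [-2, 6]].

X = [[6, 5], [-2, 6]]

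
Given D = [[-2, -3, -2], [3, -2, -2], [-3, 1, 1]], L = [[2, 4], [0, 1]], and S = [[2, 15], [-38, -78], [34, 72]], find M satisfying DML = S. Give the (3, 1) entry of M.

-3

Isolating M: multiply by D⁻¹ from the left and L⁻¹ from the right, so M = D⁻¹SL⁻¹.
D has determinant -3; D⁻¹ = [[0, -1/3, -2/3], [-1, 8/3, 10/3], [1, -11/3, -13/3]].
det L = 2, so L⁻¹ = [[1/2, -2], [0, 1]].
D⁻¹S = [[-10, -22], [10, 17], [-6, -11]].
M = (D⁻¹S)L⁻¹ = [[-5, -2], [5, -3], [-3, 1]].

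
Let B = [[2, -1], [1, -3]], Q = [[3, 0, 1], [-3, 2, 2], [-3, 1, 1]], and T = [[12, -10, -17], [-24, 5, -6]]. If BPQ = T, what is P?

P = [[-2, -1, -5], [3, -3, 2]]

P = B⁻¹TQ⁻¹ (apply B⁻¹ on the left and Q⁻¹ on the right).
B has determinant -5; B⁻¹ = [[3/5, -1/5], [1/5, -2/5]].
det Q = 3, so Q⁻¹ = [[0, 1/3, -2/3], [-1, 2, -3], [1, -1, 2]].
B⁻¹T = [[12, -7, -9], [12, -4, -1]].
P = (B⁻¹T)Q⁻¹ = [[-2, -1, -5], [3, -3, 2]].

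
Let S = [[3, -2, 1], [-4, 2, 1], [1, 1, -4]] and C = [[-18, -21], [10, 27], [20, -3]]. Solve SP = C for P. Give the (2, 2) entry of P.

5

Since S multiplies P on the left, P = S⁻¹C.
det S = -3; the adjugate gives S⁻¹ = [[3, 7/3, 4/3], [5, 13/3, 7/3], [2, 5/3, 2/3]].
P = S⁻¹C = [[3, 7/3, 4/3], [5, 13/3, 7/3], [2, 5/3, 2/3]] · [[-18, -21], [10, 27], [20, -3]] = [[-4, -4], [0, 5], [-6, 1]].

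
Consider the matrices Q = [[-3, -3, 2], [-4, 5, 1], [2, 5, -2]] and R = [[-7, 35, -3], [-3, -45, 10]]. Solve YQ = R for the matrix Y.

Y = [[-5, 5, -1], [5, -4, -2]]

Right-multiplying both sides by Q⁻¹ gives Y = RQ⁻¹.
Q has determinant 3; Q⁻¹ = [[-5, 4/3, -13/3], [-2, 2/3, -5/3], [-10, 3, -9]].
Y = RQ⁻¹ = [[-7, 35, -3], [-3, -45, 10]] · [[-5, 4/3, -13/3], [-2, 2/3, -5/3], [-10, 3, -9]] = [[-5, 5, -1], [5, -4, -2]].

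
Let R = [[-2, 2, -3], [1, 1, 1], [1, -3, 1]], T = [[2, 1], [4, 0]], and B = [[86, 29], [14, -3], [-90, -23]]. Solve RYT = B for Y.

Y = [[-5, 2], [5, 4], [-3, -1]]

Left-multiply by R⁻¹ and right-multiply by T⁻¹: Y = R⁻¹BT⁻¹.
R has determinant 4; R⁻¹ = [[1, 7/4, 5/4], [0, 1/4, -1/4], [-1, -1, -1]].
det T = -4, so T⁻¹ = [[0, 1/4], [1, -1/2]].
R⁻¹B = [[-2, -5], [26, 5], [-10, -3]].
Y = (R⁻¹B)T⁻¹ = [[-5, 2], [5, 4], [-3, -1]].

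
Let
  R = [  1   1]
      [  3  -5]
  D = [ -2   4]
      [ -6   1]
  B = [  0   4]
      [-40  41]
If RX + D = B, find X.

RX = B − D = [[2, 0], [-34, 40]].
Left-multiplying both sides by R⁻¹ gives X = R⁻¹(B − D).
R has determinant -8; R⁻¹ = [[5/8, 1/8], [3/8, -1/8]].
X = R⁻¹(B − D) = [[-3, 5], [5, -5]].

X = [[-3, 5], [5, -5]]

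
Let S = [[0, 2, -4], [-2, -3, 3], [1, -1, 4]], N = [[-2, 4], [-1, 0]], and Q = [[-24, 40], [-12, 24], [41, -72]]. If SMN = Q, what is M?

M = [[-3, -3], [-5, 2], [-5, 0]]

Left-multiply by S⁻¹ and right-multiply by N⁻¹: M = S⁻¹QN⁻¹.
det S = 2; the adjugate gives S⁻¹ = [[-9/2, -2, -3], [11/2, 2, 4], [5/2, 1, 2]].
det N = 4, so N⁻¹ = [[0, -1], [1/4, -1/2]].
S⁻¹Q = [[9, -12], [8, -20], [10, -20]].
M = (S⁻¹Q)N⁻¹ = [[-3, -3], [-5, 2], [-5, 0]].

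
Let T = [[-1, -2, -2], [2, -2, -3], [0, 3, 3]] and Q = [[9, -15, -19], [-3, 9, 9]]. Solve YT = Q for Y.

Since T sits to the right of Y, Y = QT⁻¹.
T has determinant -3; T⁻¹ = [[-1, 0, -2/3], [2, 1, 7/3], [-2, -1, -2]].
Y = QT⁻¹ = [[9, -15, -19], [-3, 9, 9]] · [[-1, 0, -2/3], [2, 1, 7/3], [-2, -1, -2]] = [[-1, 4, -3], [3, 0, 5]].

Y = [[-1, 4, -3], [3, 0, 5]]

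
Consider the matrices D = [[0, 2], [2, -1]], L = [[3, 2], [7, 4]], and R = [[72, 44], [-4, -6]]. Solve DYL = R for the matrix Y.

Y = [[-4, 4], [5, 3]]

Isolating Y: multiply by D⁻¹ from the left and L⁻¹ from the right, so Y = D⁻¹RL⁻¹.
D has determinant -4; D⁻¹ = [[1/4, 1/2], [1/2, 0]].
L has determinant -2; L⁻¹ = [[-2, 1], [7/2, -3/2]].
D⁻¹R = [[16, 8], [36, 22]].
Y = (D⁻¹R)L⁻¹ = [[-4, 4], [5, 3]].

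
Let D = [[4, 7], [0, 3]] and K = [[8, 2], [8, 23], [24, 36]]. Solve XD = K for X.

D is on the right of X, so right-multiply by D⁻¹: X = KD⁻¹.
det D = 12; the adjugate gives D⁻¹ = [[1/4, -7/12], [0, 1/3]].
X = KD⁻¹ = [[8, 2], [8, 23], [24, 36]] · [[1/4, -7/12], [0, 1/3]] = [[2, -4], [2, 3], [6, -2]].

X = [[2, -4], [2, 3], [6, -2]]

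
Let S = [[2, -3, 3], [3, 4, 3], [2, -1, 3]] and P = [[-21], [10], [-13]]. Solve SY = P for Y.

Left-multiplying both sides by S⁻¹ gives Y = S⁻¹P.
det S = 6, so S⁻¹ = [[5/2, 1, -7/2], [-1/2, 0, 1/2], [-11/6, -2/3, 17/6]].
Y = S⁻¹P = [[5/2, 1, -7/2], [-1/2, 0, 1/2], [-11/6, -2/3, 17/6]] · [[-21], [10], [-13]] = [[3], [4], [-5]].

Y = [[3], [4], [-5]]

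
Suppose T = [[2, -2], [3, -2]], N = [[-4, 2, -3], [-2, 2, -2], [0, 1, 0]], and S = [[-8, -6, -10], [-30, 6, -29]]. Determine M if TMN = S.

M = [[3, 5, -4], [4, 1, 5]]

M = T⁻¹SN⁻¹ (apply T⁻¹ on the left and N⁻¹ on the right).
T has determinant 2; T⁻¹ = [[-1, 1], [-3/2, 1]].
det N = -2, so N⁻¹ = [[-1, 3/2, -1], [0, 0, 1], [1, -2, 2]].
T⁻¹S = [[-22, 12, -19], [-18, 15, -14]].
M = (T⁻¹S)N⁻¹ = [[3, 5, -4], [4, 1, 5]].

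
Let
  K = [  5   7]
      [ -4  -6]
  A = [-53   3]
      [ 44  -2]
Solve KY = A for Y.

Left-multiplying both sides by K⁻¹ gives Y = K⁻¹A.
det K = -2, so K⁻¹ = [[3, 7/2], [-2, -5/2]].
Y = K⁻¹A = [[3, 7/2], [-2, -5/2]] · [[-53, 3], [44, -2]] = [[-5, 2], [-4, -1]].

Y = [[-5, 2], [-4, -1]]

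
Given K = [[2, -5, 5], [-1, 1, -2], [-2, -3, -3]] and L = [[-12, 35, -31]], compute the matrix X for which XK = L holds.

X = [[-6, 2, -1]]

Right-multiplying both sides by K⁻¹ gives X = LK⁻¹.
K has determinant 2; K⁻¹ = [[-9/2, -15, 5/2], [1/2, 2, -1/2], [5/2, 8, -3/2]].
X = LK⁻¹ = [[-12, 35, -31]] · [[-9/2, -15, 5/2], [1/2, 2, -1/2], [5/2, 8, -3/2]] = [[-6, 2, -1]].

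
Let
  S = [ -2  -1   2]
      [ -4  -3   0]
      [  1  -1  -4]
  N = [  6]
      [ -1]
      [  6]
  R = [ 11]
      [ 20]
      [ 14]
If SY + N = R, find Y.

SY = R − N = [[5], [21], [8]].
Since S multiplies Y on the left, Y = S⁻¹(R − N).
S has determinant 6; S⁻¹ = [[2, -1, 1], [-8/3, 1, -4/3], [7/6, -1/2, 1/3]].
Y = S⁻¹(R − N) = [[-3], [-3], [-2]].

Y = [[-3], [-3], [-2]]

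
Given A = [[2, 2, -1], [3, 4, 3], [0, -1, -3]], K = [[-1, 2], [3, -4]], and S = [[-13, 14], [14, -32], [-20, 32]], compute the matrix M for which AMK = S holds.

M = A⁻¹SK⁻¹ (apply A⁻¹ on the left and K⁻¹ on the right).
det A = 3; the adjugate gives A⁻¹ = [[-3, 7/3, 10/3], [3, -2, -3], [-1, 2/3, 2/3]].
det K = -2; the adjugate gives K⁻¹ = [[2, 1], [3/2, 1/2]].
A⁻¹S = [[5, -10], [-7, 10], [9, -14]].
M = (A⁻¹S)K⁻¹ = [[-5, 0], [1, -2], [-3, 2]].

M = [[-5, 0], [1, -2], [-3, 2]]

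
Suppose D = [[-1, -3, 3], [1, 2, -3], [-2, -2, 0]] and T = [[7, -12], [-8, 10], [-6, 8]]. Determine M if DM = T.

M = [[2, -6], [1, 2], [4, -4]]

Left-multiplying both sides by D⁻¹ gives M = D⁻¹T.
det D = -6, so D⁻¹ = [[1, 1, -1/2], [-1, -1, 0], [-1/3, -2/3, -1/6]].
M = D⁻¹T = [[1, 1, -1/2], [-1, -1, 0], [-1/3, -2/3, -1/6]] · [[7, -12], [-8, 10], [-6, 8]] = [[2, -6], [1, 2], [4, -4]].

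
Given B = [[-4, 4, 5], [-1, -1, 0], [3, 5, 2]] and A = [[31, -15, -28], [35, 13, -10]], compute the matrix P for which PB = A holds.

P = [[-6, -4, 1], [-4, -4, 5]]

Since B sits to the right of P, P = AB⁻¹.
det B = 6; the adjugate gives B⁻¹ = [[-1/3, 17/6, 5/6], [1/3, -23/6, -5/6], [-1/3, 16/3, 4/3]].
P = AB⁻¹ = [[31, -15, -28], [35, 13, -10]] · [[-1/3, 17/6, 5/6], [1/3, -23/6, -5/6], [-1/3, 16/3, 4/3]] = [[-6, -4, 1], [-4, -4, 5]].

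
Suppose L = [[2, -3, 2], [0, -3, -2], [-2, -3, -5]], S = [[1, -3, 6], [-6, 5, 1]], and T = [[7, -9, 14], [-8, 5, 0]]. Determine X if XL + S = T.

XL = T − S = [[6, -6, 8], [-2, 0, -1]].
Since L sits to the right of X, X = (T − S)L⁻¹.
det L = -6; the adjugate gives L⁻¹ = [[-3/2, 7/2, -2], [-2/3, 1, -2/3], [1, -2, 1]].
X = (T − S)L⁻¹ = [[3, -1, 0], [2, -5, 3]].

X = [[3, -1, 0], [2, -5, 3]]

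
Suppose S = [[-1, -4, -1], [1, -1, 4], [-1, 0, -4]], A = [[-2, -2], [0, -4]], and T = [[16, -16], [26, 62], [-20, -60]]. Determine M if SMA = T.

Isolating M: multiply by S⁻¹ from the left and A⁻¹ from the right, so M = S⁻¹TA⁻¹.
det S = -3, so S⁻¹ = [[-4/3, 16/3, 17/3], [0, -1, -1], [1/3, -4/3, -5/3]].
A has determinant 8; A⁻¹ = [[-1/2, 1/4], [0, -1/4]].
S⁻¹T = [[4, 12], [-6, -2], [4, 12]].
M = (S⁻¹T)A⁻¹ = [[-2, -2], [3, -1], [-2, -2]].

M = [[-2, -2], [3, -1], [-2, -2]]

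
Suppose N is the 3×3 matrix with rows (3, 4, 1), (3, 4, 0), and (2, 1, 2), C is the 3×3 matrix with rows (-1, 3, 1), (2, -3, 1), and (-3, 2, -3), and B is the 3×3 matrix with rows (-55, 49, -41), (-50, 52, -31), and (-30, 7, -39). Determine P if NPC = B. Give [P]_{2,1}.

4

P = N⁻¹BC⁻¹ (apply N⁻¹ on the left and C⁻¹ on the right).
N has determinant -5; N⁻¹ = [[-8/5, 7/5, 4/5], [6/5, -4/5, -3/5], [1, -1, 0]].
det C = -3; the adjugate gives C⁻¹ = [[-7/3, -11/3, -2], [-1, -2, -1], [5/3, 7/3, 1]].
N⁻¹B = [[-6, 0, -9], [-8, 13, -1], [-5, -3, -10]].
P = (N⁻¹B)C⁻¹ = [[-1, 1, 3], [4, 1, 2], [-2, 1, 3]].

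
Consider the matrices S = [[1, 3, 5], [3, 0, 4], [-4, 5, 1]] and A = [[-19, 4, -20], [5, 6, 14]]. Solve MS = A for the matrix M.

S is on the right of M, so right-multiply by S⁻¹: M = AS⁻¹.
det S = -2; the adjugate gives S⁻¹ = [[10, -11, -6], [19/2, -21/2, -11/2], [-15/2, 17/2, 9/2]].
M = AS⁻¹ = [[-19, 4, -20], [5, 6, 14]] · [[10, -11, -6], [19/2, -21/2, -11/2], [-15/2, 17/2, 9/2]] = [[-2, -3, 2], [2, 1, 0]].

M = [[-2, -3, 2], [2, 1, 0]]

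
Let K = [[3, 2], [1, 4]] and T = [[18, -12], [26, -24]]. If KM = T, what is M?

M = [[2, 0], [6, -6]]

K is on the left of M, so left-multiply by K⁻¹: M = K⁻¹T.
K has determinant 10; K⁻¹ = [[2/5, -1/5], [-1/10, 3/10]].
M = K⁻¹T = [[2/5, -1/5], [-1/10, 3/10]] · [[18, -12], [26, -24]] = [[2, 0], [6, -6]].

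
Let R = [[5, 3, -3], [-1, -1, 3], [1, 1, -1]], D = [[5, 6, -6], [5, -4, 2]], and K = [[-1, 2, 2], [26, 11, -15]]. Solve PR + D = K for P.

PR = K − D = [[-6, -4, 8], [21, 15, -17]].
Right-multiplying both sides by R⁻¹ gives P = (K − D)R⁻¹.
det R = -4; the adjugate gives R⁻¹ = [[1/2, 0, -3/2], [-1/2, 1/2, 3], [0, 1/2, 1/2]].
P = (K − D)R⁻¹ = [[-1, 2, 1], [3, -1, 5]].

P = [[-1, 2, 1], [3, -1, 5]]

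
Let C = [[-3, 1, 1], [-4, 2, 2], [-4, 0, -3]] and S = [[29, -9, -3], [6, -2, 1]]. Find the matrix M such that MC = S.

Right-multiplying both sides by C⁻¹ gives M = SC⁻¹.
det C = 6; the adjugate gives C⁻¹ = [[-1, 1/2, 0], [-10/3, 13/6, 1/3], [4/3, -2/3, -1/3]].
M = SC⁻¹ = [[29, -9, -3], [6, -2, 1]] · [[-1, 1/2, 0], [-10/3, 13/6, 1/3], [4/3, -2/3, -1/3]] = [[-3, -3, -2], [2, -2, -1]].

M = [[-3, -3, -2], [2, -2, -1]]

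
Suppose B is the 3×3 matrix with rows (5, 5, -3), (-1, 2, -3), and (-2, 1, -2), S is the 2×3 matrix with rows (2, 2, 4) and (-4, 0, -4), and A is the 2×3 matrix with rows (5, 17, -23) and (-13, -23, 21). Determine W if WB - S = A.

W = [[2, 5, -1], [-4, -1, -1]]

WB = A + S = [[7, 19, -19], [-17, -23, 17]].
Since B sits to the right of W, W = (A + S)B⁻¹.
det B = 6; the adjugate gives B⁻¹ = [[-1/6, 7/6, -3/2], [2/3, -8/3, 3], [1/2, -5/2, 5/2]].
W = (A + S)B⁻¹ = [[2, 5, -1], [-4, -1, -1]].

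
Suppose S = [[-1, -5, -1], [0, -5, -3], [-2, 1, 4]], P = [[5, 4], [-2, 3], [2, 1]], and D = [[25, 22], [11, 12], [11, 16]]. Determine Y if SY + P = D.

SY = D − P = [[20, 18], [13, 9], [9, 15]].
Left-multiplying both sides by S⁻¹ gives Y = S⁻¹(D − P).
det S = -3, so S⁻¹ = [[17/3, -19/3, -10/3], [-2, 2, 1], [10/3, -11/3, -5/3]].
Y = S⁻¹(D − P) = [[1, -5], [-5, -3], [4, 2]].

Y = [[1, -5], [-5, -3], [4, 2]]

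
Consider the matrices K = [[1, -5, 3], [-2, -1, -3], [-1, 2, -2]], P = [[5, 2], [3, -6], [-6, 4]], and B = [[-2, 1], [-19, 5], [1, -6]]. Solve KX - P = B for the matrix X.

KX = B + P = [[3, 3], [-16, -1], [-5, -2]].
Since K multiplies X on the left, X = K⁻¹(B + P).
K has determinant -2; K⁻¹ = [[-4, 2, -9], [1/2, -1/2, 3/2], [5/2, -3/2, 11/2]].
X = K⁻¹(B + P) = [[1, 4], [2, -1], [4, -2]].

X = [[1, 4], [2, -1], [4, -2]]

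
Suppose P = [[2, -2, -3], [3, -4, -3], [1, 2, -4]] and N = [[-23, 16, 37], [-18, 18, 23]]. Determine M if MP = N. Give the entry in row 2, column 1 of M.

1

Right-multiplying both sides by P⁻¹ gives M = NP⁻¹.
P has determinant -4; P⁻¹ = [[-11/2, 7/2, 3/2], [-9/4, 5/4, 3/4], [-5/2, 3/2, 1/2]].
M = NP⁻¹ = [[-23, 16, 37], [-18, 18, 23]] · [[-11/2, 7/2, 3/2], [-9/4, 5/4, 3/4], [-5/2, 3/2, 1/2]] = [[-2, -5, -4], [1, -6, -2]].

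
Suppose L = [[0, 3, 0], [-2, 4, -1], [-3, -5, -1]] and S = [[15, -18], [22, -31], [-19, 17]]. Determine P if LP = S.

Left-multiplying both sides by L⁻¹ gives P = L⁻¹S.
det L = 3, so L⁻¹ = [[-3, 1, -1], [1/3, 0, 0], [22/3, -3, 2]].
P = L⁻¹S = [[-3, 1, -1], [1/3, 0, 0], [22/3, -3, 2]] · [[15, -18], [22, -31], [-19, 17]] = [[-4, 6], [5, -6], [6, -5]].

P = [[-4, 6], [5, -6], [6, -5]]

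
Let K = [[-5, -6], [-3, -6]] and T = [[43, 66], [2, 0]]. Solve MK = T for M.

Since K sits to the right of M, M = TK⁻¹.
det K = 12, so K⁻¹ = [[-1/2, 1/2], [1/4, -5/12]].
M = TK⁻¹ = [[43, 66], [2, 0]] · [[-1/2, 1/2], [1/4, -5/12]] = [[-5, -6], [-1, 1]].

M = [[-5, -6], [-1, 1]]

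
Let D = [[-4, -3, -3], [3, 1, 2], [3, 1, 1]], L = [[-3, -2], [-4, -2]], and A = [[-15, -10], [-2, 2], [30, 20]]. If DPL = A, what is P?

P = D⁻¹AL⁻¹ (apply D⁻¹ on the left and L⁻¹ on the right).
D has determinant -5; D⁻¹ = [[1/5, 0, 3/5], [-3/5, -1, 1/5], [0, 1, -1]].
L has determinant -2; L⁻¹ = [[1, -1], [-2, 3/2]].
D⁻¹A = [[15, 10], [17, 8], [-32, -18]].
P = (D⁻¹A)L⁻¹ = [[-5, 0], [1, -5], [4, 5]].

P = [[-5, 0], [1, -5], [4, 5]]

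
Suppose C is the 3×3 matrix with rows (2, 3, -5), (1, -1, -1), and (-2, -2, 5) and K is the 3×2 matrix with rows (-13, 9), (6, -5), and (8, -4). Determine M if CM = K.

M = [[1, 2], [-5, 5], [0, 2]]

C is on the left of M, so left-multiply by C⁻¹: M = C⁻¹K.
C has determinant -3; C⁻¹ = [[7/3, 5/3, 8/3], [1, 0, 1], [4/3, 2/3, 5/3]].
M = C⁻¹K = [[7/3, 5/3, 8/3], [1, 0, 1], [4/3, 2/3, 5/3]] · [[-13, 9], [6, -5], [8, -4]] = [[1, 2], [-5, 5], [0, 2]].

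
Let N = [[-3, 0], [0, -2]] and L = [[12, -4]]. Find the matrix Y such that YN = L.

Y = [[-4, 2]]

N is on the right of Y, so right-multiply by N⁻¹: Y = LN⁻¹.
det N = 6; the adjugate gives N⁻¹ = [[-1/3, 0], [0, -1/2]].
Y = LN⁻¹ = [[12, -4]] · [[-1/3, 0], [0, -1/2]] = [[-4, 2]].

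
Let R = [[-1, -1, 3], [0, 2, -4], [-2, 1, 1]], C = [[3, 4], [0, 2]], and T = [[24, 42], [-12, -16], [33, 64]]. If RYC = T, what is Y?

Y = [[-5, -5], [0, 0], [1, 0]]

Isolating Y: multiply by R⁻¹ from the left and C⁻¹ from the right, so Y = R⁻¹TC⁻¹.
R has determinant -2; R⁻¹ = [[-3, -2, 1], [-4, -5/2, 2], [-2, -3/2, 1]].
det C = 6; the adjugate gives C⁻¹ = [[1/3, -2/3], [0, 1/2]].
R⁻¹T = [[-15, -30], [0, 0], [3, 4]].
Y = (R⁻¹T)C⁻¹ = [[-5, -5], [0, 0], [1, 0]].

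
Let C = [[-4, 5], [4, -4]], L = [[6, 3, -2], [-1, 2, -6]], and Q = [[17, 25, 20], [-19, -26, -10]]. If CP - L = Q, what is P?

CP = Q + L = [[23, 28, 18], [-20, -24, -16]].
Since C multiplies P on the left, P = C⁻¹(Q + L).
C has determinant -4; C⁻¹ = [[1, 5/4], [1, 1]].
P = C⁻¹(Q + L) = [[-2, -2, -2], [3, 4, 2]].

P = [[-2, -2, -2], [3, 4, 2]]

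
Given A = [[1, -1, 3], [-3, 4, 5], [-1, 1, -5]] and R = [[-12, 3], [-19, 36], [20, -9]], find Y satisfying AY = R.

Since A multiplies Y on the left, Y = A⁻¹R.
A has determinant -2; A⁻¹ = [[25/2, 1, 17/2], [10, 1, 7], [-1/2, 0, -1/2]].
Y = A⁻¹R = [[25/2, 1, 17/2], [10, 1, 7], [-1/2, 0, -1/2]] · [[-12, 3], [-19, 36], [20, -9]] = [[1, -3], [1, 3], [-4, 3]].

Y = [[1, -3], [1, 3], [-4, 3]]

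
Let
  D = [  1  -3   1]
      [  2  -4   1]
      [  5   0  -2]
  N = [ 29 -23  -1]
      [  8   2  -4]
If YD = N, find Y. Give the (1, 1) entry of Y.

Since D sits to the right of Y, Y = ND⁻¹.
det D = 1; the adjugate gives D⁻¹ = [[8, -6, 1], [9, -7, 1], [20, -15, 2]].
Y = ND⁻¹ = [[29, -23, -1], [8, 2, -4]] · [[8, -6, 1], [9, -7, 1], [20, -15, 2]] = [[5, 2, 4], [2, -2, 2]].

5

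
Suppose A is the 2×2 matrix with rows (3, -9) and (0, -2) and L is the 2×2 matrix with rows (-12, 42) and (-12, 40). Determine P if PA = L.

A is on the right of P, so right-multiply by A⁻¹: P = LA⁻¹.
det A = -6, so A⁻¹ = [[1/3, -3/2], [0, -1/2]].
P = LA⁻¹ = [[-12, 42], [-12, 40]] · [[1/3, -3/2], [0, -1/2]] = [[-4, -3], [-4, -2]].

P = [[-4, -3], [-4, -2]]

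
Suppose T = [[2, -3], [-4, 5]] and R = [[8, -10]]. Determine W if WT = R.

W = [[0, -2]]

Right-multiplying both sides by T⁻¹ gives W = RT⁻¹.
det T = -2, so T⁻¹ = [[-5/2, -3/2], [-2, -1]].
W = RT⁻¹ = [[8, -10]] · [[-5/2, -3/2], [-2, -1]] = [[0, -2]].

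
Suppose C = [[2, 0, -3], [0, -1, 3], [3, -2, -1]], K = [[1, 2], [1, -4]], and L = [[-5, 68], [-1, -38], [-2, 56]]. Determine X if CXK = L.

Isolating X: multiply by C⁻¹ from the left and K⁻¹ from the right, so X = C⁻¹LK⁻¹.
det C = 5; the adjugate gives C⁻¹ = [[7/5, 6/5, -3/5], [9/5, 7/5, -6/5], [3/5, 4/5, -2/5]].
det K = -6; the adjugate gives K⁻¹ = [[2/3, 1/3], [1/6, -1/6]].
C⁻¹L = [[-7, 16], [-8, 2], [-3, -12]].
X = (C⁻¹L)K⁻¹ = [[-2, -5], [-5, -3], [-4, 1]].

X = [[-2, -5], [-5, -3], [-4, 1]]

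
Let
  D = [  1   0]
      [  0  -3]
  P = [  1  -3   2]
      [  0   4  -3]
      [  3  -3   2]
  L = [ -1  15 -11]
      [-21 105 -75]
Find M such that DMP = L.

Left-multiply by D⁻¹ and right-multiply by P⁻¹: M = D⁻¹LP⁻¹.
det D = -3, so D⁻¹ = [[1, 0], [0, -1/3]].
det P = 2, so P⁻¹ = [[-1/2, 0, 1/2], [-9/2, -2, 3/2], [-6, -3, 2]].
D⁻¹L = [[-1, 15, -11], [7, -35, 25]].
M = (D⁻¹L)P⁻¹ = [[-1, 3, 0], [4, -5, 1]].

M = [[-1, 3, 0], [4, -5, 1]]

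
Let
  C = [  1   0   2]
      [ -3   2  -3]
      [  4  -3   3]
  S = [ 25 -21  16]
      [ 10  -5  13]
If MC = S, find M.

M = [[-4, -3, 5], [2, -4, -1]]

Right-multiplying both sides by C⁻¹ gives M = SC⁻¹.
det C = -1, so C⁻¹ = [[3, 6, 4], [3, 5, 3], [-1, -3, -2]].
M = SC⁻¹ = [[25, -21, 16], [10, -5, 13]] · [[3, 6, 4], [3, 5, 3], [-1, -3, -2]] = [[-4, -3, 5], [2, -4, -1]].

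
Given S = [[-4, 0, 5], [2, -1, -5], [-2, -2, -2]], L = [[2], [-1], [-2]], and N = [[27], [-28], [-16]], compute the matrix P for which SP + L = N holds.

P = [[0], [2], [5]]

SP = N − L = [[25], [-27], [-14]].
Left-multiplying both sides by S⁻¹ gives P = S⁻¹(N − L).
det S = 2; the adjugate gives S⁻¹ = [[-4, -5, 5/2], [7, 9, -5], [-3, -4, 2]].
P = S⁻¹(N − L) = [[0], [2], [5]].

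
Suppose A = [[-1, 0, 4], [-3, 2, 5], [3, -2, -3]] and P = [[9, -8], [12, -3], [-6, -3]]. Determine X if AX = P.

X = [[3, -4], [3, 0], [3, -3]]

Since A multiplies X on the left, X = A⁻¹P.
det A = -4, so A⁻¹ = [[-1, 2, 2], [-3/2, 9/4, 7/4], [0, 1/2, 1/2]].
X = A⁻¹P = [[-1, 2, 2], [-3/2, 9/4, 7/4], [0, 1/2, 1/2]] · [[9, -8], [12, -3], [-6, -3]] = [[3, -4], [3, 0], [3, -3]].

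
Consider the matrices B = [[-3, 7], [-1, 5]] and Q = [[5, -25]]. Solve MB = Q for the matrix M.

M = [[0, -5]]

Since B sits to the right of M, M = QB⁻¹.
det B = -8, so B⁻¹ = [[-5/8, 7/8], [-1/8, 3/8]].
M = QB⁻¹ = [[5, -25]] · [[-5/8, 7/8], [-1/8, 3/8]] = [[0, -5]].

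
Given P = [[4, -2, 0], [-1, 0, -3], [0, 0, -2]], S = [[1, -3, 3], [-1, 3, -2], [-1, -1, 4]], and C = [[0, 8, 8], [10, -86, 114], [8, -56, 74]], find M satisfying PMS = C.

M = [[5, 5, -2], [0, -1, -3], [-5, 3, -4]]

Isolating M: multiply by P⁻¹ from the left and S⁻¹ from the right, so M = P⁻¹CS⁻¹.
P has determinant 4; P⁻¹ = [[0, -1, 3/2], [-1/2, -2, 3], [0, 0, -1/2]].
det S = 4, so S⁻¹ = [[5/2, 9/4, -3/4], [3/2, 7/4, -1/4], [1, 1, 0]].
P⁻¹C = [[2, 2, -3], [4, 0, -10], [-4, 28, -37]].
M = (P⁻¹C)S⁻¹ = [[5, 5, -2], [0, -1, -3], [-5, 3, -4]].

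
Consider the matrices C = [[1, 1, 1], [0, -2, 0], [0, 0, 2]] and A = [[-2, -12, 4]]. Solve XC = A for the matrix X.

Since C sits to the right of X, X = AC⁻¹.
C has determinant -4; C⁻¹ = [[1, 1/2, -1/2], [0, -1/2, 0], [0, 0, 1/2]].
X = AC⁻¹ = [[-2, -12, 4]] · [[1, 1/2, -1/2], [0, -1/2, 0], [0, 0, 1/2]] = [[-2, 5, 3]].

X = [[-2, 5, 3]]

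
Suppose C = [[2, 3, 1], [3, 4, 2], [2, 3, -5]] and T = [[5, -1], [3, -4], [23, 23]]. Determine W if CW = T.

W = [[-5, 0], [6, 1], [-3, -4]]

Since C multiplies W on the left, W = C⁻¹T.
C has determinant 6; C⁻¹ = [[-13/3, 3, 1/3], [19/6, -2, -1/6], [1/6, 0, -1/6]].
W = C⁻¹T = [[-13/3, 3, 1/3], [19/6, -2, -1/6], [1/6, 0, -1/6]] · [[5, -1], [3, -4], [23, 23]] = [[-5, 0], [6, 1], [-3, -4]].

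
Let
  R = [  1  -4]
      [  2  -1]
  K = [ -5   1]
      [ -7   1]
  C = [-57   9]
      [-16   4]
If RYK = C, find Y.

Left-multiply by R⁻¹ and right-multiply by K⁻¹: Y = R⁻¹CK⁻¹.
det R = 7, so R⁻¹ = [[-1/7, 4/7], [-2/7, 1/7]].
K has determinant 2; K⁻¹ = [[1/2, -1/2], [7/2, -5/2]].
R⁻¹C = [[-1, 1], [14, -2]].
Y = (R⁻¹C)K⁻¹ = [[3, -2], [0, -2]].

Y = [[3, -2], [0, -2]]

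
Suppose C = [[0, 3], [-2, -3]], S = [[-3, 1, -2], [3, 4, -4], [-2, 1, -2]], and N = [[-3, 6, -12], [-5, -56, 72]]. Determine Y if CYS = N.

Isolating Y: multiply by C⁻¹ from the left and S⁻¹ from the right, so Y = C⁻¹NS⁻¹.
det C = 6; the adjugate gives C⁻¹ = [[-1/2, -1/2], [1/3, 0]].
det S = 4, so S⁻¹ = [[-1, 0, 1], [7/2, 1/2, -9/2], [11/4, 1/4, -15/4]].
C⁻¹N = [[4, 25, -30], [-1, 2, -4]].
Y = (C⁻¹N)S⁻¹ = [[1, 5, 4], [-3, 0, 5]].

Y = [[1, 5, 4], [-3, 0, 5]]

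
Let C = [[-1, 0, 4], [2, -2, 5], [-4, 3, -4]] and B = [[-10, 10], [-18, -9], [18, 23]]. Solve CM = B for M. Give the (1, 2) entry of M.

-6

Left-multiplying both sides by C⁻¹ gives M = C⁻¹B.
det C = -1; the adjugate gives C⁻¹ = [[7, -12, -8], [12, -20, -13], [2, -3, -2]].
M = C⁻¹B = [[7, -12, -8], [12, -20, -13], [2, -3, -2]] · [[-10, 10], [-18, -9], [18, 23]] = [[2, -6], [6, 1], [-2, 1]].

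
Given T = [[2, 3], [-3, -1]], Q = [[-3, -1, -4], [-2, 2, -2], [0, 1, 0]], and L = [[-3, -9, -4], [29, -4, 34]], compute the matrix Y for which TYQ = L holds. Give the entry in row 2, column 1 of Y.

Isolating Y: multiply by T⁻¹ from the left and Q⁻¹ from the right, so Y = T⁻¹LQ⁻¹.
T has determinant 7; T⁻¹ = [[-1/7, -3/7], [3/7, 2/7]].
Q has determinant 2; Q⁻¹ = [[1, -2, 5], [0, 0, 1], [-1, 3/2, -4]].
T⁻¹L = [[-12, 3, -14], [7, -5, 8]].
Y = (T⁻¹L)Q⁻¹ = [[2, 3, -1], [-1, -2, -2]].

-1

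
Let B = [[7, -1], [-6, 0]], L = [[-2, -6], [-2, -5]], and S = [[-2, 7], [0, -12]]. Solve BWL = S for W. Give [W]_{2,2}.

Left-multiply by B⁻¹ and right-multiply by L⁻¹: W = B⁻¹SL⁻¹.
det B = -6, so B⁻¹ = [[0, -1/6], [-1, -7/6]].
det L = -2, so L⁻¹ = [[5/2, -3], [-1, 1]].
B⁻¹S = [[0, 2], [2, 7]].
W = (B⁻¹S)L⁻¹ = [[-2, 2], [-2, 1]].

1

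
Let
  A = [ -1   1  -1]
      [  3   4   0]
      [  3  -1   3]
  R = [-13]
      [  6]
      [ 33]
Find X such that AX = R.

X = [[6], [-3], [4]]

Left-multiplying both sides by A⁻¹ gives X = A⁻¹R.
det A = -6, so A⁻¹ = [[-2, 1/3, -2/3], [3/2, 0, 1/2], [5/2, -1/3, 7/6]].
X = A⁻¹R = [[-2, 1/3, -2/3], [3/2, 0, 1/2], [5/2, -1/3, 7/6]] · [[-13], [6], [33]] = [[6], [-3], [4]].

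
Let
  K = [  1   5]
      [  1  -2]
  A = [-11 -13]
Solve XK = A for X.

Right-multiplying both sides by K⁻¹ gives X = AK⁻¹.
det K = -7; the adjugate gives K⁻¹ = [[2/7, 5/7], [1/7, -1/7]].
X = AK⁻¹ = [[-11, -13]] · [[2/7, 5/7], [1/7, -1/7]] = [[-5, -6]].

X = [[-5, -6]]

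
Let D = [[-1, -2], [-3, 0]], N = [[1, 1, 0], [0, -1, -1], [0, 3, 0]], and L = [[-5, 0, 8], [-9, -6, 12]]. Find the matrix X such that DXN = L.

X = [[3, 4, 1], [1, 2, 0]]

Isolating X: multiply by D⁻¹ from the left and N⁻¹ from the right, so X = D⁻¹LN⁻¹.
D has determinant -6; D⁻¹ = [[0, -1/3], [-1/2, 1/6]].
N has determinant 3; N⁻¹ = [[1, 0, -1/3], [0, 0, 1/3], [0, -1, -1/3]].
D⁻¹L = [[3, 2, -4], [1, -1, -2]].
X = (D⁻¹L)N⁻¹ = [[3, 4, 1], [1, 2, 0]].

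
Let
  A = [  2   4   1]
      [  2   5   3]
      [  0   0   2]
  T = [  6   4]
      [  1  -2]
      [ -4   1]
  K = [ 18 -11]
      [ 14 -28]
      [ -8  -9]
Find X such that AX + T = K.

X = [[-3, -3], [5, -1], [-2, -5]]

AX = K − T = [[12, -15], [13, -26], [-4, -10]].
Since A multiplies X on the left, X = A⁻¹(K − T).
det A = 4, so A⁻¹ = [[5/2, -2, 7/4], [-1, 1, -1], [0, 0, 1/2]].
X = A⁻¹(K − T) = [[-3, -3], [5, -1], [-2, -5]].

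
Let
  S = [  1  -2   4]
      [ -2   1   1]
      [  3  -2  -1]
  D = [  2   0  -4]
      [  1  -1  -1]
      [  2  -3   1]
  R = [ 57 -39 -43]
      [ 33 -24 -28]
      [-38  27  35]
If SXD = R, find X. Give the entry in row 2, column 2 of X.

2

Isolating X: multiply by S⁻¹ from the left and D⁻¹ from the right, so X = S⁻¹RD⁻¹.
det S = 3; the adjugate gives S⁻¹ = [[1/3, -10/3, -2], [1/3, -13/3, -3], [1/3, -4/3, -1]].
det D = -4, so D⁻¹ = [[1, -3, 1], [3/4, -5/2, 1/2], [1/4, -3/2, 1/2]].
S⁻¹R = [[-15, 13, 9], [-10, 10, 2], [13, -8, -12]].
X = (S⁻¹R)D⁻¹ = [[-3, -1, -4], [-2, 2, -4], [4, -1, 3]].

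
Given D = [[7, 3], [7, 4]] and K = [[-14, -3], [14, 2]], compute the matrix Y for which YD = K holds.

Right-multiplying both sides by D⁻¹ gives Y = KD⁻¹.
det D = 7, so D⁻¹ = [[4/7, -3/7], [-1, 1]].
Y = KD⁻¹ = [[-14, -3], [14, 2]] · [[4/7, -3/7], [-1, 1]] = [[-5, 3], [6, -4]].

Y = [[-5, 3], [6, -4]]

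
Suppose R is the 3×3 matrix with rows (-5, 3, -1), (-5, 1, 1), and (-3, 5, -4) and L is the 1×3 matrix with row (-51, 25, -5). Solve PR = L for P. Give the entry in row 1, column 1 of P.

Since R sits to the right of P, P = LR⁻¹.
det R = -2, so R⁻¹ = [[9/2, -7/2, -2], [23/2, -17/2, -5], [11, -8, -5]].
P = LR⁻¹ = [[-51, 25, -5]] · [[9/2, -7/2, -2], [23/2, -17/2, -5], [11, -8, -5]] = [[3, 6, 2]].

3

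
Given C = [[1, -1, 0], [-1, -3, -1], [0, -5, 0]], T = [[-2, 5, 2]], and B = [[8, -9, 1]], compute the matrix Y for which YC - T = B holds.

YC = B + T = [[6, -4, 3]].
Since C sits to the right of Y, Y = (B + T)C⁻¹.
det C = -5, so C⁻¹ = [[1, 0, -1/5], [0, 0, -1/5], [-1, -1, 4/5]].
Y = (B + T)C⁻¹ = [[3, -3, 2]].

Y = [[3, -3, 2]]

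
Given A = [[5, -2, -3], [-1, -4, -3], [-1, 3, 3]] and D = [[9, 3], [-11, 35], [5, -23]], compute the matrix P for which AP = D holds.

P = [[4, -4], [-2, -4], [5, -5]]

Since A multiplies P on the left, P = A⁻¹D.
det A = -6, so A⁻¹ = [[1/2, 1/2, 1], [-1, -2, -3], [7/6, 13/6, 11/3]].
P = A⁻¹D = [[1/2, 1/2, 1], [-1, -2, -3], [7/6, 13/6, 11/3]] · [[9, 3], [-11, 35], [5, -23]] = [[4, -4], [-2, -4], [5, -5]].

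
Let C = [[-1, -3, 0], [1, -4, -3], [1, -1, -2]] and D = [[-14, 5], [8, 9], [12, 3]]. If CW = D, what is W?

W = [[5, 1], [3, -2], [-5, 0]]

C is on the left of W, so left-multiply by C⁻¹: W = C⁻¹D.
C has determinant -2; C⁻¹ = [[-5/2, 3, -9/2], [1/2, -1, 3/2], [-3/2, 2, -7/2]].
W = C⁻¹D = [[-5/2, 3, -9/2], [1/2, -1, 3/2], [-3/2, 2, -7/2]] · [[-14, 5], [8, 9], [12, 3]] = [[5, 1], [3, -2], [-5, 0]].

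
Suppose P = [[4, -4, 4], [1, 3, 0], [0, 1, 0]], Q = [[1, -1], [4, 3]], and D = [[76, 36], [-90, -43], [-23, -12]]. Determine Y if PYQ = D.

Left-multiply by P⁻¹ and right-multiply by Q⁻¹: Y = P⁻¹DQ⁻¹.
P has determinant 4; P⁻¹ = [[0, 1, -3], [0, 0, 1], [1/4, -1, 4]].
det Q = 7, so Q⁻¹ = [[3/7, 1/7], [-4/7, 1/7]].
P⁻¹D = [[-21, -7], [-23, -12], [17, 4]].
Y = (P⁻¹D)Q⁻¹ = [[-5, -4], [-3, -5], [5, 3]].

Y = [[-5, -4], [-3, -5], [5, 3]]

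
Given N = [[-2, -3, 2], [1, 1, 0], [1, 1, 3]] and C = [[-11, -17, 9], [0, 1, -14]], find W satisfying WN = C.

N is on the right of W, so right-multiply by N⁻¹: W = CN⁻¹.
det N = 3, so N⁻¹ = [[1, 11/3, -2/3], [-1, -8/3, 2/3], [0, -1/3, 1/3]].
W = CN⁻¹ = [[-11, -17, 9], [0, 1, -14]] · [[1, 11/3, -2/3], [-1, -8/3, 2/3], [0, -1/3, 1/3]] = [[6, 2, -1], [-1, 2, -4]].

W = [[6, 2, -1], [-1, 2, -4]]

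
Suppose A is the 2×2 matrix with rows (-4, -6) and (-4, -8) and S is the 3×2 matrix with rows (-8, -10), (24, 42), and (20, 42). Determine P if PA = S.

P = [[3, -1], [-3, -3], [1, -6]]

Right-multiplying both sides by A⁻¹ gives P = SA⁻¹.
A has determinant 8; A⁻¹ = [[-1, 3/4], [1/2, -1/2]].
P = SA⁻¹ = [[-8, -10], [24, 42], [20, 42]] · [[-1, 3/4], [1/2, -1/2]] = [[3, -1], [-3, -3], [1, -6]].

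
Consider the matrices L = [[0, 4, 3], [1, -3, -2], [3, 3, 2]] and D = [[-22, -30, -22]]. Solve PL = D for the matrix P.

L is on the right of P, so right-multiply by L⁻¹: P = DL⁻¹.
det L = 4; the adjugate gives L⁻¹ = [[0, 1/4, 1/4], [-2, -9/4, 3/4], [3, 3, -1]].
P = DL⁻¹ = [[-22, -30, -22]] · [[0, 1/4, 1/4], [-2, -9/4, 3/4], [3, 3, -1]] = [[-6, -4, -6]].

P = [[-6, -4, -6]]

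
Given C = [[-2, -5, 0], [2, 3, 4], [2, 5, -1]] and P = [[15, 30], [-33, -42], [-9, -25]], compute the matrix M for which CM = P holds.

M = [[0, -5], [-3, -4], [-6, -5]]

C is on the left of M, so left-multiply by C⁻¹: M = C⁻¹P.
det C = -4, so C⁻¹ = [[23/4, 5/4, 5], [-5/2, -1/2, -2], [-1, 0, -1]].
M = C⁻¹P = [[23/4, 5/4, 5], [-5/2, -1/2, -2], [-1, 0, -1]] · [[15, 30], [-33, -42], [-9, -25]] = [[0, -5], [-3, -4], [-6, -5]].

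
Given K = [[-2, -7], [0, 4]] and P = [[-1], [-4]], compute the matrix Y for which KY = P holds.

Y = [[4], [-1]]

K is on the left of Y, so left-multiply by K⁻¹: Y = K⁻¹P.
det K = -8; the adjugate gives K⁻¹ = [[-1/2, -7/8], [0, 1/4]].
Y = K⁻¹P = [[-1/2, -7/8], [0, 1/4]] · [[-1], [-4]] = [[4], [-1]].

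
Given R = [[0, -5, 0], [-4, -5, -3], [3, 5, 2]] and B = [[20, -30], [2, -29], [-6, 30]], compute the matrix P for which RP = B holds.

Left-multiplying both sides by R⁻¹ gives P = R⁻¹B.
det R = 5, so R⁻¹ = [[1, 2, 3], [-1/5, 0, 0], [-1, -3, -4]].
P = R⁻¹B = [[1, 2, 3], [-1/5, 0, 0], [-1, -3, -4]] · [[20, -30], [2, -29], [-6, 30]] = [[6, 2], [-4, 6], [-2, -3]].

P = [[6, 2], [-4, 6], [-2, -3]]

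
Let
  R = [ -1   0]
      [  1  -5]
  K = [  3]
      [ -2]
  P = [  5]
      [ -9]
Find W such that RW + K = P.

W = [[-2], [1]]

RW = P − K = [[2], [-7]].
R is on the left of W, so left-multiply by R⁻¹: W = R⁻¹(P − K).
det R = 5, so R⁻¹ = [[-1, 0], [-1/5, -1/5]].
W = R⁻¹(P − K) = [[-2], [1]].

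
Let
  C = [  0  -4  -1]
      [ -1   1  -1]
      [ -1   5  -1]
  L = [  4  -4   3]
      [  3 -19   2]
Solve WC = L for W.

W = [[1, -5, 1], [1, 0, -3]]

Right-multiplying both sides by C⁻¹ gives W = LC⁻¹.
C has determinant 4; C⁻¹ = [[1, -9/4, 5/4], [0, -1/4, 1/4], [-1, 1, -1]].
W = LC⁻¹ = [[4, -4, 3], [3, -19, 2]] · [[1, -9/4, 5/4], [0, -1/4, 1/4], [-1, 1, -1]] = [[1, -5, 1], [1, 0, -3]].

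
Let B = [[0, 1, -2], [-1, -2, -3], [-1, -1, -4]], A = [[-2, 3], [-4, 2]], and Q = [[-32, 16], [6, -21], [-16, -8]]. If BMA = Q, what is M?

M = [[2, 2], [2, 2], [1, -3]]

Left-multiply by B⁻¹ and right-multiply by A⁻¹: M = B⁻¹QA⁻¹.
det B = 1; the adjugate gives B⁻¹ = [[5, 6, -7], [-1, -2, 2], [-1, -1, 1]].
det A = 8; the adjugate gives A⁻¹ = [[1/4, -3/8], [1/2, -1/4]].
B⁻¹Q = [[-12, 10], [-12, 10], [10, -3]].
M = (B⁻¹Q)A⁻¹ = [[2, 2], [2, 2], [1, -3]].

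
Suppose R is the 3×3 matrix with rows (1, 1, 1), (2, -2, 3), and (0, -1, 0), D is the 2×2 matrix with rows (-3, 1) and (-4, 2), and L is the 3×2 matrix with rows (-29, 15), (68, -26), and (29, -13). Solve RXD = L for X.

X = [[-2, 4], [3, 5], [-2, -1]]

Left-multiply by R⁻¹ and right-multiply by D⁻¹: X = R⁻¹LD⁻¹.
det R = 1, so R⁻¹ = [[3, -1, 5], [0, 0, -1], [-2, 1, -4]].
det D = -2; the adjugate gives D⁻¹ = [[-1, 1/2], [-2, 3/2]].
R⁻¹L = [[-10, 6], [-29, 13], [10, -4]].
X = (R⁻¹L)D⁻¹ = [[-2, 4], [3, 5], [-2, -1]].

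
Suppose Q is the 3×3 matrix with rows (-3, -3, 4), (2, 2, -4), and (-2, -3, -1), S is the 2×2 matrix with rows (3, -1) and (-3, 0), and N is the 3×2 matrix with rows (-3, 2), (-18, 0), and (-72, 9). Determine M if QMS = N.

Isolating M: multiply by Q⁻¹ from the left and S⁻¹ from the right, so M = Q⁻¹NS⁻¹.
det Q = 4; the adjugate gives Q⁻¹ = [[-7/2, -15/4, 1], [5/2, 11/4, -1], [-1/2, -3/4, 0]].
det S = -3; the adjugate gives S⁻¹ = [[0, -1/3], [-1, -1]].
Q⁻¹N = [[6, 2], [15, -4], [15, -1]].
M = (Q⁻¹N)S⁻¹ = [[-2, -4], [4, -1], [1, -4]].

M = [[-2, -4], [4, -1], [1, -4]]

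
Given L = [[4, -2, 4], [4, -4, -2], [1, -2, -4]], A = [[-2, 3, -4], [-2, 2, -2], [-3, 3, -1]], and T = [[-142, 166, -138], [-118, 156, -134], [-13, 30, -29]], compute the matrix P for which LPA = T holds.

Left-multiply by L⁻¹ and right-multiply by A⁻¹: P = L⁻¹TA⁻¹.
L has determinant 4; L⁻¹ = [[3, -4, 5], [7/2, -5, 6], [-1, 3/2, -2]].
A has determinant 4; A⁻¹ = [[1, -9/4, 1/2], [1, -5/2, 1], [0, -3/4, 1/2]].
L⁻¹T = [[-19, 24, -23], [15, -19, 13], [-9, 8, -5]].
P = (L⁻¹T)A⁻¹ = [[5, 0, 3], [-4, 4, -5], [-1, 4, 1]].

P = [[5, 0, 3], [-4, 4, -5], [-1, 4, 1]]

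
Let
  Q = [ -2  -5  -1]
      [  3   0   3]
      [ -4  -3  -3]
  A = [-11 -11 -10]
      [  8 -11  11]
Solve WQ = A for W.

W = [[4, -5, -3], [1, 6, 2]]

Right-multiplying both sides by Q⁻¹ gives W = AQ⁻¹.
det Q = 6, so Q⁻¹ = [[3/2, -2, -5/2], [-1/2, 1/3, 1/2], [-3/2, 7/3, 5/2]].
W = AQ⁻¹ = [[-11, -11, -10], [8, -11, 11]] · [[3/2, -2, -5/2], [-1/2, 1/3, 1/2], [-3/2, 7/3, 5/2]] = [[4, -5, -3], [1, 6, 2]].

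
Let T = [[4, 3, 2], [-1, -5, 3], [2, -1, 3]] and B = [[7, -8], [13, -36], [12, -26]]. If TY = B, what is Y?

Left-multiplying both sides by T⁻¹ gives Y = T⁻¹B.
det T = 1, so T⁻¹ = [[-12, -11, 19], [9, 8, -14], [11, 10, -17]].
Y = T⁻¹B = [[-12, -11, 19], [9, 8, -14], [11, 10, -17]] · [[7, -8], [13, -36], [12, -26]] = [[1, -2], [-1, 4], [3, -6]].

Y = [[1, -2], [-1, 4], [3, -6]]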